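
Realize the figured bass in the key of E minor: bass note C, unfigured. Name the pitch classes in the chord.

C, E, G

An unfigured bass implies 5/3.
A third above C in this key is E.
A fifth above C in this key is G.
Together with the bass C, this spells C major in root position.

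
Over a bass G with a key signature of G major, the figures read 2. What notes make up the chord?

The written figures 2 are shorthand for 6/4/2: the 6/4 are implied.
A second above G in this key is A.
A fourth above G in this key is C.
A sixth above G in this key is E.
Together with the bass G, this spells A minor seventh in third inversion.

G, A, C, E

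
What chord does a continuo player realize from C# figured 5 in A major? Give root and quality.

C# minor

The figures 5 indicate a triad in root position.
In root position the bass is the root, so the root is C#.
The chord tones are C#, E, G#, giving C# minor.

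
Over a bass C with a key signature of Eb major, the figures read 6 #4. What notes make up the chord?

C, F#, Ab

A fourth above C in this key is F, raised to F# by the sharp.
A sixth above C in this key is Ab.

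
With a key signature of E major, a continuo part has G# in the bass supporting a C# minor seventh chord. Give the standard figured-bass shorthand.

4/3

G# is the fifth of C# minor seventh, so the chord is in second inversion.
A seventh chord in second inversion is figured 6/4/3, conventionally abbreviated 4/3.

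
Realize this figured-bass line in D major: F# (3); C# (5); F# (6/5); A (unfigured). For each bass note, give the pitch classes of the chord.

F#, A, C# | C#, E, G | F#, A, C#, D | A, C#, E

F# (5/3): F#, A, C#.
C# (5/3): C#, E, G.
F# (6/5/3): F#, A, C#, D.
A (5/3): A, C#, E.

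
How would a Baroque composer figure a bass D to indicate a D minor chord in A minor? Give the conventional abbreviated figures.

no figures

D is the root of D minor, so the chord is in root position.
A triad in root position is figured 5/3, conventionally abbreviated (no figures — root-position triad).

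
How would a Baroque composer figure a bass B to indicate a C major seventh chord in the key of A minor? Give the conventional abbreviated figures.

B is the seventh of C major seventh, so the chord is in third inversion.
A seventh chord in third inversion is figured 6/4/2, conventionally abbreviated 4/2.

4/2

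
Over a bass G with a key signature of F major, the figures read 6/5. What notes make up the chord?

The written figures 6/5 are shorthand for 6/5/3: the 3 is implied.
A third above G in this key is Bb.
A fifth above G in this key is D.
A sixth above G in this key is E.
Together with the bass G, this spells E half-diminished seventh in first inversion.

G, Bb, D, E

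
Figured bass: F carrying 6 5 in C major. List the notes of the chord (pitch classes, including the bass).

The written figures 6 5 are shorthand for 6/5/3: the 3 is implied.
A third above F in this key is A.
A fifth above F in this key is C.
A sixth above F in this key is D.
Together with the bass F, this spells D minor seventh in first inversion.

F, A, C, D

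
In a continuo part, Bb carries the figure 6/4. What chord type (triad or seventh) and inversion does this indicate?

Intervals of 6/4 above the bass form a triad; the bass is the fifth, so this is second inversion.

triad, second inversion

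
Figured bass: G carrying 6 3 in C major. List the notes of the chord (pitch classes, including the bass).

A third above G in this key is B.
A sixth above G in this key is E.
Together with the bass G, this spells E minor in first inversion.

G, B, E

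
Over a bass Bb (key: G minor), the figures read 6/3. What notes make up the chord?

A third above Bb in this key is D.
A sixth above Bb in this key is G.
Together with the bass Bb, this spells G minor in first inversion.

Bb, D, G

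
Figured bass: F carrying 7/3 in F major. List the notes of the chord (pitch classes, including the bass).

The written figures 7/3 are shorthand for 7/5/3: the 5 is implied.
A third above F in this key is A.
A fifth above F in this key is C.
A seventh above F in this key is E.
Together with the bass F, this spells F major seventh in root position.

F, A, C, E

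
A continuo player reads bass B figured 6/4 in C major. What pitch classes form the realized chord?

A fourth above B in this key is E.
A sixth above B in this key is G.
Together with the bass B, this spells E minor in second inversion.

B, E, G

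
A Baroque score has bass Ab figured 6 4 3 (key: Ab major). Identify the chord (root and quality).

The figures 6 4 3 indicate a seventh chord in second inversion.
In second inversion the root lies a fourth above the bass: a fourth above Ab in Ab major is Db.
The chord tones are Ab, C, Db, F, giving Db major seventh.

Db major seventh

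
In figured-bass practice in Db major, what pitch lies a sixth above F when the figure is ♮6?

D

Counting 5 letter steps above F lands on D; in Db major, that letter is Db.
The ♮6 figure makes it natural, giving D.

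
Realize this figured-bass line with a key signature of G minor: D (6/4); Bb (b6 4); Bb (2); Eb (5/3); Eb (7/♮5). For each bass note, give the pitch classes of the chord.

D (6/4): D, G, Bb.
Bb (b6/4): Bb, Eb, Gb.
Bb (6/4/2): Bb, C, Eb, G.
Eb (5/3): Eb, G, Bb.
Eb (7/♮5/3): Eb, G, B, D.

D, G, Bb | Bb, Eb, Gb | Bb, C, Eb, G | Eb, G, Bb | Eb, G, B, D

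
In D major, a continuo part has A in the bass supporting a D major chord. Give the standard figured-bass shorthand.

A is the fifth of D major, so the chord is in second inversion.
A triad in second inversion is figured 6/4, conventionally abbreviated 6/4.

6/4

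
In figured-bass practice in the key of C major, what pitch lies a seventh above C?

Counting 6 letter steps above C lands on B; in C major, that letter is B.

B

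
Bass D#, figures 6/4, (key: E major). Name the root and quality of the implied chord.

G# minor

The figures 6/4 indicate a triad in second inversion.
In second inversion the root lies a fourth above the bass: a fourth above D# in E major is G#.
The chord tones are D#, G#, B, giving G# minor.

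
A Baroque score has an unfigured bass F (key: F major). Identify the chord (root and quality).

An unfigured bass indicates a triad in root position.
In root position the bass is the root, so the root is F.
The chord tones are F, A, C, giving F major.

F major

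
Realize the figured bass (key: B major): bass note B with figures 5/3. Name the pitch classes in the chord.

B, D#, F#

A third above B in this key is D#.
A fifth above B in this key is F#.
Together with the bass B, this spells B major in root position.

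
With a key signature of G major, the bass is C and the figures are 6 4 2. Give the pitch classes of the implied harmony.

A second above C in this key is D.
A fourth above C in this key is F#.
A sixth above C in this key is A.
Together with the bass C, this spells D dominant seventh in third inversion.

C, D, F#, A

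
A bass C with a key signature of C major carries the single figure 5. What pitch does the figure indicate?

G

Counting 4 letter steps above C lands on G; in C major, that letter is G.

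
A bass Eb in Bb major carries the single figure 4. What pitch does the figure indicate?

Counting 3 letter steps above Eb lands on A; in Bb major, that letter is A.

A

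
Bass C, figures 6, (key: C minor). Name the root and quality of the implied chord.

Ab major

The figures 6 indicate a triad in first inversion.
In first inversion the root lies a sixth above the bass: a sixth above C in C minor is Ab.
The chord tones are C, Eb, Ab, giving Ab major.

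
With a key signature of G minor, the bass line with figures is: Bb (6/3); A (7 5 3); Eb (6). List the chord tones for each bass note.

Bb (6/3): Bb, D, G.
A (7/5/3): A, C, Eb, G.
Eb (6/3): Eb, G, C.

Bb, D, G | A, C, Eb, G | Eb, G, C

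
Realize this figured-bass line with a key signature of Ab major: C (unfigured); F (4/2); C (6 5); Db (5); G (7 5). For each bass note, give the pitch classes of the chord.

C (5/3): C, Eb, G.
F (6/4/2): F, G, Bb, Db.
C (6/5/3): C, Eb, G, Ab.
Db (5/3): Db, F, Ab.
G (7/5/3): G, Bb, Db, F.

C, Eb, G | F, G, Bb, Db | C, Eb, G, Ab | Db, F, Ab | G, Bb, Db, F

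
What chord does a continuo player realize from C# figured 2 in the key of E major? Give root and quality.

The figures 2 indicate a seventh chord in third inversion.
In third inversion the root lies a second above the bass: a second above C# in E major is D#.
The chord tones are C#, D#, F#, A, giving D# half-diminished seventh.

D# half-diminished seventh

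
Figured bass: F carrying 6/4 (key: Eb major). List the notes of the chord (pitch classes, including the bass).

A fourth above F in this key is Bb.
A sixth above F in this key is D.
Together with the bass F, this spells Bb major in second inversion.

F, Bb, D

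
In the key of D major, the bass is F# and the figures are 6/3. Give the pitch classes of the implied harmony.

F#, A, D

A third above F# in this key is A.
A sixth above F# in this key is D.
Together with the bass F#, this spells D major in first inversion.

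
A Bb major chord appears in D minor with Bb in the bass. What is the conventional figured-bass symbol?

no figures

Bb is the root of Bb major, so the chord is in root position.
A triad in root position is figured 5/3, conventionally abbreviated (no figures — root-position triad).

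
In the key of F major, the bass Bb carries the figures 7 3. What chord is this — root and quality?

The figures 7 3 indicate a seventh chord in root position.
In root position the bass is the root, so the root is Bb.
The chord tones are Bb, D, F, A, giving Bb major seventh.

Bb major seventh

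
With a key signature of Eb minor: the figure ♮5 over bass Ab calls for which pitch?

Counting 4 letter steps above Ab lands on E; in Eb minor, that letter is Eb.
The ♮5 figure makes it natural, giving E.

E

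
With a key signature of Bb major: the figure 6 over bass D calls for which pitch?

Counting 5 letter steps above D lands on B; in Bb major, that letter is Bb.

Bb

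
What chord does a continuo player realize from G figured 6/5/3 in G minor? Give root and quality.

Eb major seventh

The figures 6/5/3 indicate a seventh chord in first inversion.
In first inversion the root lies a sixth above the bass: a sixth above G in G minor is Eb.
The chord tones are G, Bb, D, Eb, giving Eb major seventh.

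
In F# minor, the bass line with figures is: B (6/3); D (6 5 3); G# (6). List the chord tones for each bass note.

B, D, G# | D, F#, A, B | G#, B, E

B (6/3): B, D, G#.
D (6/5/3): D, F#, A, B.
G# (6/3): G#, B, E.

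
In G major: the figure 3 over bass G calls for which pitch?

B

Counting 2 letter steps above G lands on B; in G major, that letter is B.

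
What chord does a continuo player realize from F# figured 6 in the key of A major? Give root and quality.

The figures 6 indicate a triad in first inversion.
In first inversion the root lies a sixth above the bass: a sixth above F# in A major is D.
The chord tones are F#, A, D, giving D major.

D major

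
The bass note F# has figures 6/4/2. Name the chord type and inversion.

seventh chord, third inversion

Intervals of 6/4/2 above the bass form a seventh chord; the bass is the seventh, so this is third inversion.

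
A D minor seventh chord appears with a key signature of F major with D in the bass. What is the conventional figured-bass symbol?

D is the root of D minor seventh, so the chord is in root position.
A seventh chord in root position is figured 7/5/3, conventionally abbreviated 7.

7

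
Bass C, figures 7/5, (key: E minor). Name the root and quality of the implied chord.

C major seventh

The figures 7/5 indicate a seventh chord in root position.
In root position the bass is the root, so the root is C.
The chord tones are C, E, G, B, giving C major seventh.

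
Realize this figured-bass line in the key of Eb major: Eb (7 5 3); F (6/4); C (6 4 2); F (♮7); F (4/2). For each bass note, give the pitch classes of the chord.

Eb, G, Bb, D | F, Bb, D | C, D, F, Ab | F, Ab, C, E | F, G, Bb, D

Eb (7/5/3): Eb, G, Bb, D.
F (6/4): F, Bb, D.
C (6/4/2): C, D, F, Ab.
F (♮7/5/3): F, Ab, C, E.
F (6/4/2): F, G, Bb, D.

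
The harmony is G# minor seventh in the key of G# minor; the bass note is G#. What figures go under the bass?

7

G# is the root of G# minor seventh, so the chord is in root position.
A seventh chord in root position is figured 7/5/3, conventionally abbreviated 7.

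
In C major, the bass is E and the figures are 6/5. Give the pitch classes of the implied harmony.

E, G, B, C

The written figures 6/5 are shorthand for 6/5/3: the 3 is implied.
A third above E in this key is G.
A fifth above E in this key is B.
A sixth above E in this key is C.
Together with the bass E, this spells C major seventh in first inversion.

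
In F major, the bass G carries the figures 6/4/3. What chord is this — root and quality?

The figures 6/4/3 indicate a seventh chord in second inversion.
In second inversion the root lies a fourth above the bass: a fourth above G in F major is C.
The chord tones are G, Bb, C, E, giving C dominant seventh.

C dominant seventh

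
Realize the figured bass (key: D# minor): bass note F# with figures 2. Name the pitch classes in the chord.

F#, G#, B, D#

The written figures 2 are shorthand for 6/4/2: the 6/4 are implied.
A second above F# in this key is G#.
A fourth above F# in this key is B.
A sixth above F# in this key is D#.
Together with the bass F#, this spells G# minor seventh in third inversion.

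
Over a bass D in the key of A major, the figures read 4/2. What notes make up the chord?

The written figures 4/2 are shorthand for 6/4/2: the 6 is implied.
A second above D in this key is E.
A fourth above D in this key is G#.
A sixth above D in this key is B.
Together with the bass D, this spells E dominant seventh in third inversion.

D, E, G#, B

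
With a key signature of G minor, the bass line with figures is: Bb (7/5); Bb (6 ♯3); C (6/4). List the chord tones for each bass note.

Bb, D, F, A | Bb, D#, G | C, F, A

Bb (7/5/3): Bb, D, F, A.
Bb (6/#3): Bb, D#, G.
C (6/4): C, F, A.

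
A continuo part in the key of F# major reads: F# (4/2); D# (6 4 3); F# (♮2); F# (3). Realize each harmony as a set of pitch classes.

F# (6/4/2): F#, G#, B, D#.
D# (6/4/3): D#, F#, G#, B.
F# (6/4/♮2): F#, G, B, D#.
F# (5/3): F#, A#, C#.

F#, G#, B, D# | D#, F#, G#, B | F#, G, B, D# | F#, A#, C#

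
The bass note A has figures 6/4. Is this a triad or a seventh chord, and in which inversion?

triad, second inversion

Intervals of 6/4 above the bass form a triad; the bass is the fifth, so this is second inversion.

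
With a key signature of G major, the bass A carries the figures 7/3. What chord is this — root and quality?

The figures 7/3 indicate a seventh chord in root position.
In root position the bass is the root, so the root is A.
The chord tones are A, C, E, G, giving A minor seventh.

A minor seventh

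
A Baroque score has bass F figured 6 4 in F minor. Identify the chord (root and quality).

The figures 6 4 indicate a triad in second inversion.
In second inversion the root lies a fourth above the bass: a fourth above F in F minor is Bb.
The chord tones are F, Bb, Db, giving Bb minor.

Bb minor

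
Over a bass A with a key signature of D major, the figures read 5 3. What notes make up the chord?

A third above A in this key is C#.
A fifth above A in this key is E.
Together with the bass A, this spells A major in root position.

A, C#, E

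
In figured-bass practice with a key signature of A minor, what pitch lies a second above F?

G

Counting 1 letter step above F lands on G; in A minor, that letter is G.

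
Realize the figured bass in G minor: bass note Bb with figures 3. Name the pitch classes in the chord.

The written figures 3 are shorthand for 5/3: the 5 is implied.
A third above Bb in this key is D.
A fifth above Bb in this key is F.
Together with the bass Bb, this spells Bb major in root position.

Bb, D, F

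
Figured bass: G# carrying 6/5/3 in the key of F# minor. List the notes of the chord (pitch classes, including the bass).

G#, B, D, E

A third above G# in this key is B.
A fifth above G# in this key is D.
A sixth above G# in this key is E.
Together with the bass G#, this spells E dominant seventh in first inversion.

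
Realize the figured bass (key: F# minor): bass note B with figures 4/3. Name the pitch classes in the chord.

B, D, E, G#

The written figures 4/3 are shorthand for 6/4/3: the 6 is implied.
A third above B in this key is D.
A fourth above B in this key is E.
A sixth above B in this key is G#.
Together with the bass B, this spells E dominant seventh in second inversion.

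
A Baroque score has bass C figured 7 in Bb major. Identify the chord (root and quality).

C minor seventh

The figures 7 indicate a seventh chord in root position.
In root position the bass is the root, so the root is C.
The chord tones are C, Eb, G, Bb, giving C minor seventh.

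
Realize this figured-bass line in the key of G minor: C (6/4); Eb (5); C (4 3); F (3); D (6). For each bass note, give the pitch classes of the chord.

C, F, A | Eb, G, Bb | C, Eb, F, A | F, A, C | D, F, Bb

C (6/4): C, F, A.
Eb (5/3): Eb, G, Bb.
C (6/4/3): C, Eb, F, A.
F (5/3): F, A, C.
D (6/3): D, F, Bb.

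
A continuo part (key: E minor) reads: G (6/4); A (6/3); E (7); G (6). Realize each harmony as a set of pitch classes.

G, C, E | A, C, F# | E, G, B, D | G, B, E

G (6/4): G, C, E.
A (6/3): A, C, F#.
E (7/5/3): E, G, B, D.
G (6/3): G, B, E.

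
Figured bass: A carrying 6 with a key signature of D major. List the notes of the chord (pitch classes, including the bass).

The written figures 6 are shorthand for 6/3: the 3 is implied.
A third above A in this key is C#.
A sixth above A in this key is F#.
Together with the bass A, this spells F# minor in first inversion.

A, C#, F#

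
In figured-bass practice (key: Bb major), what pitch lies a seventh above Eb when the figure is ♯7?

D#

Counting 6 letter steps above Eb lands on D; in Bb major, that letter is D.
The #7 figure raises it a semitone, giving D#.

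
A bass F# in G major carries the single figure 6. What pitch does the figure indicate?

D

Counting 5 letter steps above F# lands on D; in G major, that letter is D.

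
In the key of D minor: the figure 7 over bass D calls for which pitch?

C

Counting 6 letter steps above D lands on C; in D minor, that letter is C.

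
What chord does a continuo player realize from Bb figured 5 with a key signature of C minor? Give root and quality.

Bb major

The figures 5 indicate a triad in root position.
In root position the bass is the root, so the root is Bb.
The chord tones are Bb, D, F, giving Bb major.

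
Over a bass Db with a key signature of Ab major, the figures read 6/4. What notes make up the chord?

A fourth above Db in this key is G.
A sixth above Db in this key is Bb.
Together with the bass Db, this spells G diminished in second inversion.

Db, G, Bb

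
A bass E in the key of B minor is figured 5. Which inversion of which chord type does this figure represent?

5 is shorthand for 5/3.
Intervals of 5/3 above the bass form a triad; the bass is the root, so this is root position.

triad, root position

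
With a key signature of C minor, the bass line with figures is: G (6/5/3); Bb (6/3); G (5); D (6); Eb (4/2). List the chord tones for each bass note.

G (6/5/3): G, Bb, D, Eb.
Bb (6/3): Bb, D, G.
G (5/3): G, Bb, D.
D (6/3): D, F, Bb.
Eb (6/4/2): Eb, F, Ab, C.

G, Bb, D, Eb | Bb, D, G | G, Bb, D | D, F, Bb | Eb, F, Ab, C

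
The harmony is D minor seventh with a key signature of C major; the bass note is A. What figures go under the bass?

A is the fifth of D minor seventh, so the chord is in second inversion.
A seventh chord in second inversion is figured 6/4/3, conventionally abbreviated 4/3.

4/3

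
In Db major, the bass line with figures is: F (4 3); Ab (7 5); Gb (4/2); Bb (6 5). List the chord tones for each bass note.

F, Ab, Bb, Db | Ab, C, Eb, Gb | Gb, Ab, C, Eb | Bb, Db, F, Gb

F (6/4/3): F, Ab, Bb, Db.
Ab (7/5/3): Ab, C, Eb, Gb.
Gb (6/4/2): Gb, Ab, C, Eb.
Bb (6/5/3): Bb, Db, F, Gb.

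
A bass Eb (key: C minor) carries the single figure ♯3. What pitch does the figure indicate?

G#

Counting 2 letter steps above Eb lands on G; in C minor, that letter is G.
The #3 figure raises it a semitone, giving G#.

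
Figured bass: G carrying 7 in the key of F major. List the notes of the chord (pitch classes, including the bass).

The written figures 7 are shorthand for 7/5/3: the 5/3 are implied.
A third above G in this key is Bb.
A fifth above G in this key is D.
A seventh above G in this key is F.
Together with the bass G, this spells G minor seventh in root position.

G, Bb, D, F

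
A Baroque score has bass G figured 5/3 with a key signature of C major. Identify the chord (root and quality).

The figures 5/3 indicate a triad in root position.
In root position the bass is the root, so the root is G.
The chord tones are G, B, D, giving G major.

G major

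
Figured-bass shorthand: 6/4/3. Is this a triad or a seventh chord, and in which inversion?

Intervals of 6/4/3 above the bass form a seventh chord; the bass is the fifth, so this is second inversion.

seventh chord, second inversion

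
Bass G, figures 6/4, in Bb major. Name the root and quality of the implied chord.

C minor

The figures 6/4 indicate a triad in second inversion.
In second inversion the root lies a fourth above the bass: a fourth above G in Bb major is C.
The chord tones are G, C, Eb, giving C minor.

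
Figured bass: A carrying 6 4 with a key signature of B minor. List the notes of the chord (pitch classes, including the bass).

A, D, F#

A fourth above A in this key is D.
A sixth above A in this key is F#.
Together with the bass A, this spells D major in second inversion.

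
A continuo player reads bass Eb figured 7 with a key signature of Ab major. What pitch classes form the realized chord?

Eb, G, Bb, Db

The written figures 7 are shorthand for 7/5/3: the 5/3 are implied.
A third above Eb in this key is G.
A fifth above Eb in this key is Bb.
A seventh above Eb in this key is Db.
Together with the bass Eb, this spells Eb dominant seventh in root position.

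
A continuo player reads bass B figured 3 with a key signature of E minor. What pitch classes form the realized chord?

The written figures 3 are shorthand for 5/3: the 5 is implied.
A third above B in this key is D.
A fifth above B in this key is F#.
Together with the bass B, this spells B minor in root position.

B, D, F#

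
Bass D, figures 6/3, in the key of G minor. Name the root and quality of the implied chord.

The figures 6/3 indicate a triad in first inversion.
In first inversion the root lies a sixth above the bass: a sixth above D in G minor is Bb.
The chord tones are D, F, Bb, giving Bb major.

Bb major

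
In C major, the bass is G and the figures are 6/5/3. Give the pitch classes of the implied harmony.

A third above G in this key is B.
A fifth above G in this key is D.
A sixth above G in this key is E.
Together with the bass G, this spells E minor seventh in first inversion.

G, B, D, E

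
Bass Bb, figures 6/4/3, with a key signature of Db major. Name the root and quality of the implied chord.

The figures 6/4/3 indicate a seventh chord in second inversion.
In second inversion the root lies a fourth above the bass: a fourth above Bb in Db major is Eb.
The chord tones are Bb, Db, Eb, Gb, giving Eb minor seventh.

Eb minor seventh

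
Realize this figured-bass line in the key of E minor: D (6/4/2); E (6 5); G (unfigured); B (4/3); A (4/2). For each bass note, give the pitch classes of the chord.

D, E, G, B | E, G, B, C | G, B, D | B, D, E, G | A, B, D, F#

D (6/4/2): D, E, G, B.
E (6/5/3): E, G, B, C.
G (5/3): G, B, D.
B (6/4/3): B, D, E, G.
A (6/4/2): A, B, D, F#.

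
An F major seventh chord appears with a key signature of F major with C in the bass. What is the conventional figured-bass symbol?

4/3

C is the fifth of F major seventh, so the chord is in second inversion.
A seventh chord in second inversion is figured 6/4/3, conventionally abbreviated 4/3.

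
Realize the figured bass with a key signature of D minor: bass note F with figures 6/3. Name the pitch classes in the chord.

F, A, D

A third above F in this key is A.
A sixth above F in this key is D.
Together with the bass F, this spells D minor in first inversion.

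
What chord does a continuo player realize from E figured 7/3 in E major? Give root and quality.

E major seventh

The figures 7/3 indicate a seventh chord in root position.
In root position the bass is the root, so the root is E.
The chord tones are E, G#, B, D#, giving E major seventh.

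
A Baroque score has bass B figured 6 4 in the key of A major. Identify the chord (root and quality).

E major

The figures 6 4 indicate a triad in second inversion.
In second inversion the root lies a fourth above the bass: a fourth above B in A major is E.
The chord tones are B, E, G#, giving E major.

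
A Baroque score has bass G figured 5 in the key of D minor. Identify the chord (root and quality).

G minor

The figures 5 indicate a triad in root position.
In root position the bass is the root, so the root is G.
The chord tones are G, Bb, D, giving G minor.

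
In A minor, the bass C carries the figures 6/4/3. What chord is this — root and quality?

The figures 6/4/3 indicate a seventh chord in second inversion.
In second inversion the root lies a fourth above the bass: a fourth above C in A minor is F.
The chord tones are C, E, F, A, giving F major seventh.

F major seventh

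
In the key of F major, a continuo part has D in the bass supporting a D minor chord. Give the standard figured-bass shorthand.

D is the root of D minor, so the chord is in root position.
A triad in root position is figured 5/3, conventionally abbreviated (no figures — root-position triad).

no figures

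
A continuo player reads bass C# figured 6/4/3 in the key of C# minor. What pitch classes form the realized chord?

A third above C# in this key is E.
A fourth above C# in this key is F#.
A sixth above C# in this key is A.
Together with the bass C#, this spells F# minor seventh in second inversion.

C#, E, F#, A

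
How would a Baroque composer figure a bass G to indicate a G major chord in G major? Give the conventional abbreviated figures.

no figures

G is the root of G major, so the chord is in root position.
A triad in root position is figured 5/3, conventionally abbreviated (no figures — root-position triad).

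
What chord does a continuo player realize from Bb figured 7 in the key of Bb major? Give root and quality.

The figures 7 indicate a seventh chord in root position.
In root position the bass is the root, so the root is Bb.
The chord tones are Bb, D, F, A, giving Bb major seventh.

Bb major seventh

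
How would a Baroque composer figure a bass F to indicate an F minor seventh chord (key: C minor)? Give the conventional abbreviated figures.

7

F is the root of F minor seventh, so the chord is in root position.
A seventh chord in root position is figured 7/5/3, conventionally abbreviated 7.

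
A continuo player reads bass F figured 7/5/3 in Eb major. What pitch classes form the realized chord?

F, Ab, C, Eb

A third above F in this key is Ab.
A fifth above F in this key is C.
A seventh above F in this key is Eb.
Together with the bass F, this spells F minor seventh in root position.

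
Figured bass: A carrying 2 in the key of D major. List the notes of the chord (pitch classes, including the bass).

A, B, D, F#

The written figures 2 are shorthand for 6/4/2: the 6/4 are implied.
A second above A in this key is B.
A fourth above A in this key is D.
A sixth above A in this key is F#.
Together with the bass A, this spells B minor seventh in third inversion.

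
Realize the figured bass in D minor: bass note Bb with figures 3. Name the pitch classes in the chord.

The written figures 3 are shorthand for 5/3: the 5 is implied.
A third above Bb in this key is D.
A fifth above Bb in this key is F.
Together with the bass Bb, this spells Bb major in root position.

Bb, D, F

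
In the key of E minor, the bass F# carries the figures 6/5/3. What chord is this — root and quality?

D dominant seventh

The figures 6/5/3 indicate a seventh chord in first inversion.
In first inversion the root lies a sixth above the bass: a sixth above F# in E minor is D.
The chord tones are F#, A, C, D, giving D dominant seventh.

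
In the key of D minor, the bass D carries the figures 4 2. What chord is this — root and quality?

E half-diminished seventh

The figures 4 2 indicate a seventh chord in third inversion.
In third inversion the root lies a second above the bass: a second above D in D minor is E.
The chord tones are D, E, G, Bb, giving E half-diminished seventh.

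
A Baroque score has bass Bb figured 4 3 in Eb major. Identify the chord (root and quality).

The figures 4 3 indicate a seventh chord in second inversion.
In second inversion the root lies a fourth above the bass: a fourth above Bb in Eb major is Eb.
The chord tones are Bb, D, Eb, G, giving Eb major seventh.

Eb major seventh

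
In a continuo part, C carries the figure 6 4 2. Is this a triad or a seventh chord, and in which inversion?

seventh chord, third inversion

Intervals of 6/4/2 above the bass form a seventh chord; the bass is the seventh, so this is third inversion.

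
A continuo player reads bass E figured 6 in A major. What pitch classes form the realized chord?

The written figures 6 are shorthand for 6/3: the 3 is implied.
A third above E in this key is G#.
A sixth above E in this key is C#.
Together with the bass E, this spells C# minor in first inversion.

E, G#, C#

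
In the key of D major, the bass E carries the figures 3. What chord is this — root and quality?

The figures 3 indicate a triad in root position.
In root position the bass is the root, so the root is E.
The chord tones are E, G, B, giving E minor.

E minor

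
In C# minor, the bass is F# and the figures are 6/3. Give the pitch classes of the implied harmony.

F#, A, D#

A third above F# in this key is A.
A sixth above F# in this key is D#.
Together with the bass F#, this spells D# diminished in first inversion.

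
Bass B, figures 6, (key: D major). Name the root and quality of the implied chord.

The figures 6 indicate a triad in first inversion.
In first inversion the root lies a sixth above the bass: a sixth above B in D major is G.
The chord tones are B, D, G, giving G major.

G major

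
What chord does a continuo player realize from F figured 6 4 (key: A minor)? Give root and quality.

B diminished

The figures 6 4 indicate a triad in second inversion.
In second inversion the root lies a fourth above the bass: a fourth above F in A minor is B.
The chord tones are F, B, D, giving B diminished.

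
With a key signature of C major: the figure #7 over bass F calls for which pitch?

Counting 6 letter steps above F lands on E; in C major, that letter is E.
The #7 figure raises it a semitone, giving E#.

E#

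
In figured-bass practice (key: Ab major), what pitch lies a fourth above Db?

G

Counting 3 letter steps above Db lands on G; in Ab major, that letter is G.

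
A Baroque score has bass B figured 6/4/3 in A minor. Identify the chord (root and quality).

The figures 6/4/3 indicate a seventh chord in second inversion.
In second inversion the root lies a fourth above the bass: a fourth above B in A minor is E.
The chord tones are B, D, E, G, giving E minor seventh.

E minor seventh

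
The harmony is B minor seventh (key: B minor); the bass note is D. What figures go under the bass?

6/5

D is the third of B minor seventh, so the chord is in first inversion.
A seventh chord in first inversion is figured 6/5/3, conventionally abbreviated 6/5.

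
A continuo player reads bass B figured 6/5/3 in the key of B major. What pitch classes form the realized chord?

B, D#, F#, G#

A third above B in this key is D#.
A fifth above B in this key is F#.
A sixth above B in this key is G#.
Together with the bass B, this spells G# minor seventh in first inversion.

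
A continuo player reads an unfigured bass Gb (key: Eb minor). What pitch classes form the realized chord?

Gb, Bb, Db

An unfigured bass implies 5/3.
A third above Gb in this key is Bb.
A fifth above Gb in this key is Db.
Together with the bass Gb, this spells Gb major in root position.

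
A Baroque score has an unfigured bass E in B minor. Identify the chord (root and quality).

An unfigured bass indicates a triad in root position.
In root position the bass is the root, so the root is E.
The chord tones are E, G, B, giving E minor.

E minor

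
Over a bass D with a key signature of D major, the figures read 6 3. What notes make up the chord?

D, F#, B

A third above D in this key is F#.
A sixth above D in this key is B.
Together with the bass D, this spells B minor in first inversion.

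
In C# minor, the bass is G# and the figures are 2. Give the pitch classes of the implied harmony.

G#, A, C#, E

The written figures 2 are shorthand for 6/4/2: the 6/4 are implied.
A second above G# in this key is A.
A fourth above G# in this key is C#.
A sixth above G# in this key is E.
Together with the bass G#, this spells A major seventh in third inversion.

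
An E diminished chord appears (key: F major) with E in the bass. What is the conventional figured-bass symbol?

no figures

E is the root of E diminished, so the chord is in root position.
A triad in root position is figured 5/3, conventionally abbreviated (no figures — root-position triad).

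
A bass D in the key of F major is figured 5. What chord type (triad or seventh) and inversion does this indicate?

5 is shorthand for 5/3.
Intervals of 5/3 above the bass form a triad; the bass is the root, so this is root position.

triad, root position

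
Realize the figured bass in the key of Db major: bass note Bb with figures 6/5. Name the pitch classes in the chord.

Bb, Db, F, Gb

The written figures 6/5 are shorthand for 6/5/3: the 3 is implied.
A third above Bb in this key is Db.
A fifth above Bb in this key is F.
A sixth above Bb in this key is Gb.
Together with the bass Bb, this spells Gb major seventh in first inversion.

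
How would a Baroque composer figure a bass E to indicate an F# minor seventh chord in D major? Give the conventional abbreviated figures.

E is the seventh of F# minor seventh, so the chord is in third inversion.
A seventh chord in third inversion is figured 6/4/2, conventionally abbreviated 4/2.

4/2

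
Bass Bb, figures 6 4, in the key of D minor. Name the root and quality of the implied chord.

E diminished

The figures 6 4 indicate a triad in second inversion.
In second inversion the root lies a fourth above the bass: a fourth above Bb in D minor is E.
The chord tones are Bb, E, G, giving E diminished.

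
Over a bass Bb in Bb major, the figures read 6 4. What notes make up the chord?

A fourth above Bb in this key is Eb.
A sixth above Bb in this key is G.
Together with the bass Bb, this spells Eb major in second inversion.

Bb, Eb, G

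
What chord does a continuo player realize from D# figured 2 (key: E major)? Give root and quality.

The figures 2 indicate a seventh chord in third inversion.
In third inversion the root lies a second above the bass: a second above D# in E major is E.
The chord tones are D#, E, G#, B, giving E major seventh.

E major seventh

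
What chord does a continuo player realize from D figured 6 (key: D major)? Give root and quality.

The figures 6 indicate a triad in first inversion.
In first inversion the root lies a sixth above the bass: a sixth above D in D major is B.
The chord tones are D, F#, B, giving B minor.

B minor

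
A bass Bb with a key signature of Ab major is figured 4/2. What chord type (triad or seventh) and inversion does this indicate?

seventh chord, third inversion

4/2 is shorthand for 6/4/2.
Intervals of 6/4/2 above the bass form a seventh chord; the bass is the seventh, so this is third inversion.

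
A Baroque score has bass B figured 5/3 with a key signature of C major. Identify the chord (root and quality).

B diminished

The figures 5/3 indicate a triad in root position.
In root position the bass is the root, so the root is B.
The chord tones are B, D, F, giving B diminished.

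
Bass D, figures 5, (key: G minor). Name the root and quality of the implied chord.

D minor

The figures 5 indicate a triad in root position.
In root position the bass is the root, so the root is D.
The chord tones are D, F, A, giving D minor.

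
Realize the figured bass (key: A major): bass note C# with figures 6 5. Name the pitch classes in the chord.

C#, E, G#, A

The written figures 6 5 are shorthand for 6/5/3: the 3 is implied.
A third above C# in this key is E.
A fifth above C# in this key is G#.
A sixth above C# in this key is A.
Together with the bass C#, this spells A major seventh in first inversion.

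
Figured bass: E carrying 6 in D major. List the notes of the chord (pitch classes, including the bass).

E, G, C#

The written figures 6 are shorthand for 6/3: the 3 is implied.
A third above E in this key is G.
A sixth above E in this key is C#.
Together with the bass E, this spells C# diminished in first inversion.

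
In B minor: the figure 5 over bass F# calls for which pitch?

Counting 4 letter steps above F# lands on C; in B minor, that letter is C#.

C#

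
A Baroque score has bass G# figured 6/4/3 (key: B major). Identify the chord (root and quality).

The figures 6/4/3 indicate a seventh chord in second inversion.
In second inversion the root lies a fourth above the bass: a fourth above G# in B major is C#.
The chord tones are G#, B, C#, E, giving C# minor seventh.

C# minor seventh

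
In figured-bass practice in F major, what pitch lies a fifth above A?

E

Counting 4 letter steps above A lands on E; in F major, that letter is E.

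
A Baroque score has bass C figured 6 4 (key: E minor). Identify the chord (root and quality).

The figures 6 4 indicate a triad in second inversion.
In second inversion the root lies a fourth above the bass: a fourth above C in E minor is F#.
The chord tones are C, F#, A, giving F# diminished.

F# diminished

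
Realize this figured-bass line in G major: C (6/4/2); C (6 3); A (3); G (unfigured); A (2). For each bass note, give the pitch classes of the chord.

C, D, F#, A | C, E, A | A, C, E | G, B, D | A, B, D, F#

C (6/4/2): C, D, F#, A.
C (6/3): C, E, A.
A (5/3): A, C, E.
G (5/3): G, B, D.
A (6/4/2): A, B, D, F#.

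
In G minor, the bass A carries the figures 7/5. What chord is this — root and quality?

The figures 7/5 indicate a seventh chord in root position.
In root position the bass is the root, so the root is A.
The chord tones are A, C, Eb, G, giving A half-diminished seventh.

A half-diminished seventh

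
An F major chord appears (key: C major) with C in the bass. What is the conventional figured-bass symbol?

6/4

C is the fifth of F major, so the chord is in second inversion.
A triad in second inversion is figured 6/4, conventionally abbreviated 6/4.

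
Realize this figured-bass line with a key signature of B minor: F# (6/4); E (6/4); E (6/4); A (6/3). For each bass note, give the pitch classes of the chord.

F#, B, D | E, A, C# | E, A, C# | A, C#, F#

F# (6/4): F#, B, D.
E (6/4): E, A, C#.
E (6/4): E, A, C#.
A (6/3): A, C#, F#.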